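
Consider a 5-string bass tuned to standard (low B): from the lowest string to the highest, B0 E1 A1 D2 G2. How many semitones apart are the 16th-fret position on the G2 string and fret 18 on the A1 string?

G2 at fret 16 → B3 (MIDI 59); A1 at fret 18 → D♯3 (MIDI 51).
59 − 51 = 8, so the two pitches are 8 semitones apart, with B3 the higher.

8 semitones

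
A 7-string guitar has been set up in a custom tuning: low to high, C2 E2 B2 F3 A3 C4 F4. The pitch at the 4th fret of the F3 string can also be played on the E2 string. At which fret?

Fret 4 on F3 is MIDI 53 + 4 = 57 (A3). On the E2 string (open MIDI 40), that pitch is 57 − 40 = fret 17.

17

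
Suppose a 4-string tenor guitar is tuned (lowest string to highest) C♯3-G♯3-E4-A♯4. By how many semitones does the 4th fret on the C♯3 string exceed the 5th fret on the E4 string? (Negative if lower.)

-16 semitones

C♯3 at fret 4 → F3 (MIDI 53); E4 at fret 5 → A4 (MIDI 69).
53 − 69 = -16, so the two pitches are 16 semitones apart.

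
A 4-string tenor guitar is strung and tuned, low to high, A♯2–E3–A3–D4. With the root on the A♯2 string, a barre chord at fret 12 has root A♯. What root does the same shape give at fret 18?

E

Moving from fret 12 to fret 18 shifts the root by 6 semitones.
A♯ up 6 semitones is E.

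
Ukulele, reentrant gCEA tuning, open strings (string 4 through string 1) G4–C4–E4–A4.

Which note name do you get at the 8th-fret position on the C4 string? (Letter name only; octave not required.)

G#

Each fret is one semitone, so C4 + 8 = G#.
(Equivalently spelled Ab.)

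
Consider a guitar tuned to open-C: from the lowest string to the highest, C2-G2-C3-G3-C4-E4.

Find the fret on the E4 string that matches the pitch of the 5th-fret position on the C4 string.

C4 at fret 5 is C4 + 5 semitones = F4.
The open E4 string is 4 semitones above the open C4, so the same pitch on the E4 string lies at fret 5 − 4 = 1.

1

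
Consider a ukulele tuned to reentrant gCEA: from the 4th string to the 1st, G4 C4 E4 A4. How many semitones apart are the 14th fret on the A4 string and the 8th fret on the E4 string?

11 semitones

A4 at fret 14 → B5 (MIDI 83); E4 at fret 8 → C5 (MIDI 72).
83 − 72 = 11, so the two pitches are 11 semitones apart, with B5 the higher.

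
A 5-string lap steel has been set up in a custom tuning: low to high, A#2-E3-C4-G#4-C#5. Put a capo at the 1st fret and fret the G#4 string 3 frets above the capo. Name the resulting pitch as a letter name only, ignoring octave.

C

The capo raises the open G#4 by 1 semitone to A4; fretting 3 more gives G#4 + 1 + 3 = G#4 + 4 semitones, landing on C.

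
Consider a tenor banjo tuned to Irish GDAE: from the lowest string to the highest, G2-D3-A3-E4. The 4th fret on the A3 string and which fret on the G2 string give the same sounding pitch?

18

Fret 4 on A3 is MIDI 57 + 4 = 61 (C#4). On the G2 string (open MIDI 43), that pitch is 61 − 43 = fret 18.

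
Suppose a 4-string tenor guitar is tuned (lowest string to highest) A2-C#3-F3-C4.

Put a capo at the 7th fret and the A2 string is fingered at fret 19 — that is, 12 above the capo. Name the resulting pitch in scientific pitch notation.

E4

The capo raises the open A2 by 7 semitones to E3; fretting 12 more gives A2 + 7 + 12 = A2 + 19 semitones = E4.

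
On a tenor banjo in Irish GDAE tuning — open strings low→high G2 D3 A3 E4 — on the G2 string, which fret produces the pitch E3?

E3 is 9 semitones above the open G2 (G–G#–A–A#–B–C–C#–D–D#–E), so it sits at fret 9.

9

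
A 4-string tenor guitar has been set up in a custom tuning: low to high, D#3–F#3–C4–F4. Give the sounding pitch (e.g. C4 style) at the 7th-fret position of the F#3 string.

The open F#3 string plus 7 semitones: F#–G–G#–A–A#–B–C–C#.
The walk passes from B into C once, so the octave number goes from 3 to 4.
(Equivalently spelled Db4.)

C#4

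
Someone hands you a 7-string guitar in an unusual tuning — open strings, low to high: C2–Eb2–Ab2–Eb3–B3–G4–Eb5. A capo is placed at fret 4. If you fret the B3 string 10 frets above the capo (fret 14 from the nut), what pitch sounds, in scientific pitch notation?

The capo raises the open B3 by 4 semitones to Eb4; fretting 10 more gives B3 + 4 + 10 = B3 + 14 semitones = Db5.

Db5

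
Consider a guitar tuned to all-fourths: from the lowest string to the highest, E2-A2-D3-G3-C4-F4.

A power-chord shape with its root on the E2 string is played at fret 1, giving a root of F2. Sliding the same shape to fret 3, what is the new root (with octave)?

Moving from fret 1 to fret 3 shifts the root by 2 semitones.
F2 up 2 semitones is G2.

G2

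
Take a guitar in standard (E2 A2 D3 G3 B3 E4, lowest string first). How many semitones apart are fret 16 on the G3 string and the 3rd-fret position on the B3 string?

G3 at fret 16 → B4 (MIDI 71); B3 at fret 3 → D4 (MIDI 62).
71 − 62 = 9, so the two pitches are 9 semitones apart, with B4 the higher.

9 semitones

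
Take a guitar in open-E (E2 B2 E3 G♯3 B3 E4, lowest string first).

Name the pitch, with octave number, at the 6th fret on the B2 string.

Each fret is one semitone, so B2 + 6 = F3.

F3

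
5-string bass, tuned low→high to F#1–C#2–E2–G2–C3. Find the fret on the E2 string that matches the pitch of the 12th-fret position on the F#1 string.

2

F#1 at fret 12 is F#1 + 12 semitones = F#2.
The open E2 string is 10 semitones above the open F#1, so the same pitch on the E2 string lies at fret 12 − 10 = 2.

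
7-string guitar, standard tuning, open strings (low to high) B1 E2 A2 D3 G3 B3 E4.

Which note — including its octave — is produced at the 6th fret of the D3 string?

G♯3

Each fret is one semitone, so D3 + 6 = G♯3.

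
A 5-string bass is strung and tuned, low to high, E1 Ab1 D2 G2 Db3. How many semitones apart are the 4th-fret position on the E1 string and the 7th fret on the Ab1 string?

E1 at fret 4 → Ab1 (MIDI 32); Ab1 at fret 7 → Eb2 (MIDI 39).
32 − 39 = -7, so the two pitches are 7 semitones apart, with Eb2 the higher.

7 semitones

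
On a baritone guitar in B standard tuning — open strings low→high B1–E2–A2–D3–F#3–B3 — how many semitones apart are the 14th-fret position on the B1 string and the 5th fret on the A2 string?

1 semitone

B1 at fret 14 → C#3 (MIDI 49); A2 at fret 5 → D3 (MIDI 50).
49 − 50 = -1, so the two pitches are 1 semitone apart, with D3 the higher.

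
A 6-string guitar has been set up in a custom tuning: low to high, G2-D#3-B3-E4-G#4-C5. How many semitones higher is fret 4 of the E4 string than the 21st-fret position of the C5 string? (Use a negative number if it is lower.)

E4 at fret 4 → G#4 (MIDI 68); C5 at fret 21 → A6 (MIDI 93).
68 − 93 = -25, so the two pitches are 25 semitones apart.

-25 semitones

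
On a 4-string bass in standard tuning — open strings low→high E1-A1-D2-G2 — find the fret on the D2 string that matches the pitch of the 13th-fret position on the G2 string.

Fret 13 on G2 is MIDI 43 + 13 = 56 (G#3). On the D2 string (open MIDI 38), that pitch is 56 − 38 = fret 18.

18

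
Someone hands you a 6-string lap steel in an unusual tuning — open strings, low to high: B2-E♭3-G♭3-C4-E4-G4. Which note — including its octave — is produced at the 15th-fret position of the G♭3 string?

A4

Each fret is one semitone, so G♭3 + 15 = A4.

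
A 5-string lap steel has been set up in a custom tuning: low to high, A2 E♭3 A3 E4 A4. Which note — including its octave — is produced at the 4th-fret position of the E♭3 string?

G3

The open E♭3 string plus 4 semitones: Eb–E–F–Gb–G.
No B→C boundary is crossed, so the octave stays at 3.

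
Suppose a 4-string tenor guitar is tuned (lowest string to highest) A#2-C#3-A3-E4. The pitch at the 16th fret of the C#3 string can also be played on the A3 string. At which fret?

8

Fret 16 on C#3 is MIDI 49 + 16 = 65 (F4). On the A3 string (open MIDI 57), that pitch is 65 − 57 = fret 8.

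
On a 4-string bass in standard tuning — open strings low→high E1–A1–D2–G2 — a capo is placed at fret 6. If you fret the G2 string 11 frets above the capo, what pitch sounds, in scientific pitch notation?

C4

The capo raises the open G2 by 6 semitones to C#3; fretting 11 more gives G2 + 6 + 11 = G2 + 17 semitones = C4.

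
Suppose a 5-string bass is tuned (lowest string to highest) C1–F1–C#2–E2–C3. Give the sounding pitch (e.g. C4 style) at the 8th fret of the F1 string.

C#2

The open F1 string plus 8 semitones: F–F#–G–G#–A–A#–B–C–C#.
The walk passes from B into C once, so the octave number goes from 1 to 2.
(Equivalently spelled Db2.)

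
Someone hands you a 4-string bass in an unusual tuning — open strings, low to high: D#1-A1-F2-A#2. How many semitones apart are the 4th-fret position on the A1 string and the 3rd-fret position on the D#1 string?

A1 at fret 4 → C#2 (MIDI 37); D#1 at fret 3 → F#1 (MIDI 30).
37 − 30 = 7, so the two pitches are 7 semitones apart, with C#2 the higher.

7 semitones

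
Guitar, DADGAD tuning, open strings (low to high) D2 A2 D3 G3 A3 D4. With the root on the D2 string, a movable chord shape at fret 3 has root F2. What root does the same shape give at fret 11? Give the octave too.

C#3

Moving from fret 3 to fret 11 shifts the root by 8 semitones.
F2 up 8 semitones is C#3.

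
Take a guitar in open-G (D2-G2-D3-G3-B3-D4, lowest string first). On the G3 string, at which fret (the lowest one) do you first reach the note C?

From G3, count semitones up the chromatic scale until reaching C: G–G#–A–A#–B–C — 5 steps.

5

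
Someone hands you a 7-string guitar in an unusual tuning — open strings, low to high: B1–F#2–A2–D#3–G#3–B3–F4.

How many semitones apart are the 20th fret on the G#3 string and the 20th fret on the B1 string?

G#3 at fret 20 → E5 (MIDI 76); B1 at fret 20 → G3 (MIDI 55).
76 − 55 = 21, so the two pitches are 21 semitones apart, with E5 the higher.

21 semitones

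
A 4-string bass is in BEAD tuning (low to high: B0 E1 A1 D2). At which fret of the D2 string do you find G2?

5

G2 is 5 semitones above the open D2 (D–D#–E–F–F#–G), so it sits at fret 5.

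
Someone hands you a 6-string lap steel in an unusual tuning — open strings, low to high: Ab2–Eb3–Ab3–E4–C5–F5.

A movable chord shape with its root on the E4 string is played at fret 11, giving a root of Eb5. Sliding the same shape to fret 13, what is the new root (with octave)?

F5

Moving from fret 11 to fret 13 shifts the root by 2 semitones.
Eb5 up 2 semitones is F5.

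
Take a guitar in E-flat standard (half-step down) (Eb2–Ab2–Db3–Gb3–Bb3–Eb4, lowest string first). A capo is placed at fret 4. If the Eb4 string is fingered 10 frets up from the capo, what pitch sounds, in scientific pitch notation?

F5

The capo raises the open Eb4 by 4 semitones to G4; fretting 10 more gives Eb4 + 4 + 10 = Eb4 + 14 semitones = F5.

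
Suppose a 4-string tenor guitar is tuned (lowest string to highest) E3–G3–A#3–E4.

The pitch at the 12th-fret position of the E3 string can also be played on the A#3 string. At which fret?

6

E3 at fret 12 is E3 + 12 semitones = E4.
The open A#3 string is 6 semitones above the open E3, so the same pitch on the A#3 string lies at fret 12 − 6 = 6.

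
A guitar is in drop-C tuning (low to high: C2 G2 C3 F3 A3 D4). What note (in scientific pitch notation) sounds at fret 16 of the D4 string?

D4 is MIDI 62. Adding 16 gives 78, which is F♯5.
(Equivalently spelled G♭5.)

F♯5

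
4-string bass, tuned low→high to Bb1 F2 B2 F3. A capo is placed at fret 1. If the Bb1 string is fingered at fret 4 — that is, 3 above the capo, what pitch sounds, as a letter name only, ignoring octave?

D

The capo raises the open Bb1 by 1 semitone to B1; fretting 3 more gives Bb1 + 1 + 3 = Bb1 + 4 semitones, landing on D.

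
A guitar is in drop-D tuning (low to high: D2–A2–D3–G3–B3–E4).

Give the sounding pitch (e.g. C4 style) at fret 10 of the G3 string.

G3 is MIDI 55. Adding 10 gives 65, which is F4.

F4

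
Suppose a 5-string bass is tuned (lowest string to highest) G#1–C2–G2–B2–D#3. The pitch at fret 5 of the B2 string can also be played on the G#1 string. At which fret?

Fret 5 on B2 is MIDI 47 + 5 = 52 (E3). On the G#1 string (open MIDI 32), that pitch is 52 − 32 = fret 20.

20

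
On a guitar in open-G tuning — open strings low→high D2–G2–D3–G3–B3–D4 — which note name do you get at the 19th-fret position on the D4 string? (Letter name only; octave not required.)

A

The open D4 string plus 19 semitones: D–D#–E–F–…–G–G#–A.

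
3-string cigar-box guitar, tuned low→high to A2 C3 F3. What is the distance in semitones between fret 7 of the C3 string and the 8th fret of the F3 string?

6 semitones

C3 at fret 7 → G3 (MIDI 55); F3 at fret 8 → Db4 (MIDI 61).
55 − 61 = -6, so the two pitches are 6 semitones apart, with Db4 the higher.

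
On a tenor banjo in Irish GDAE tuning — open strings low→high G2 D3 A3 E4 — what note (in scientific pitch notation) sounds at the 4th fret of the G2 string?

B2

G2 is MIDI 43. Adding 4 gives 47, which is B2.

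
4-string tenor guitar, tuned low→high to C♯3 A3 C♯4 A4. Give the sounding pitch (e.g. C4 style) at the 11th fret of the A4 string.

G♯5

A4 is MIDI 69. Adding 11 gives 80, which is G♯5.
(Equivalently spelled A♭5.)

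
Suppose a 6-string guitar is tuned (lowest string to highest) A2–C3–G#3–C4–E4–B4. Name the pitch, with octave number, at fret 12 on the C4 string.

C5

C4 is MIDI 60. Adding 12 gives 72, which is C5.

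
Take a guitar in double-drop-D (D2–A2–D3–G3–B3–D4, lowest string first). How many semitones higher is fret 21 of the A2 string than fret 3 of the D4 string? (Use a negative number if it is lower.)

1 semitone

A2 at fret 21 → F#4 (MIDI 66); D4 at fret 3 → F4 (MIDI 65).
66 − 65 = 1, so the two pitches are 1 semitone apart.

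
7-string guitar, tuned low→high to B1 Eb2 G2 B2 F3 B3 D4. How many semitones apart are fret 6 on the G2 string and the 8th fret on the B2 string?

G2 at fret 6 → Db3 (MIDI 49); B2 at fret 8 → G3 (MIDI 55).
49 − 55 = -6, so the two pitches are 6 semitones apart, with G3 the higher.

6 semitones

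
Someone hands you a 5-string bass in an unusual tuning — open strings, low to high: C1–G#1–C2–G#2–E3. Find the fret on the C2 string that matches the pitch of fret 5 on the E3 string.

21

E3 at fret 5 is E3 + 5 semitones = A3.
The open C2 string is 16 semitones below the open E3, so the same pitch on the C2 string lies at fret 5 + 16 = 21.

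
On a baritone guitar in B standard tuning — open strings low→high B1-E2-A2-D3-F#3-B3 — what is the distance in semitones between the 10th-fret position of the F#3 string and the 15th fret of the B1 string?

14 semitones

F#3 at fret 10 → E4 (MIDI 64); B1 at fret 15 → D3 (MIDI 50).
64 − 50 = 14, so the two pitches are 14 semitones apart, with E4 the higher.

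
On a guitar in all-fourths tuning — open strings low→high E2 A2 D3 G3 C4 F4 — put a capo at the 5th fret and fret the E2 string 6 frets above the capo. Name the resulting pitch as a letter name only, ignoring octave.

The capo raises the open E2 by 5 semitones to A2; fretting 6 more gives E2 + 5 + 6 = E2 + 11 semitones, landing on D♯.

D♯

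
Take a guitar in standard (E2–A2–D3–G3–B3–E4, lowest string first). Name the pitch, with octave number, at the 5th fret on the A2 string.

D3

A2 is MIDI 45. Adding 5 gives 50, which is D3.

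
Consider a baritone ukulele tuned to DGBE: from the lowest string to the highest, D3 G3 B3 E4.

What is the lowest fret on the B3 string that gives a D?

From B3, count semitones up the chromatic scale until reaching D: B–C–C#–D — 3 steps.

3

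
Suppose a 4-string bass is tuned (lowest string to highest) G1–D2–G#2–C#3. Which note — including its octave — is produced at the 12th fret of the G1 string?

Each fret is one semitone, so G1 + 12 = G2.

G2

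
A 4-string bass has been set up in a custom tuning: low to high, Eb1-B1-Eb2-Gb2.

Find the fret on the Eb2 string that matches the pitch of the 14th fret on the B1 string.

Fret 14 on B1 is MIDI 35 + 14 = 49 (Db3). On the Eb2 string (open MIDI 39), that pitch is 49 − 39 = fret 10.

10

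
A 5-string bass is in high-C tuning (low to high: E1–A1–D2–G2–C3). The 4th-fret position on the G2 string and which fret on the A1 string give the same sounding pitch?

G2 at fret 4 is G2 + 4 semitones = B2.
The open A1 string is 10 semitones below the open G2, so the same pitch on the A1 string lies at fret 4 + 10 = 14.

14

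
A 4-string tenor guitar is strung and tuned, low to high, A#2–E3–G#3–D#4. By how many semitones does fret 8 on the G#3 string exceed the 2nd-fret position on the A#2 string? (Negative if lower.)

G#3 at fret 8 → E4 (MIDI 64); A#2 at fret 2 → C3 (MIDI 48).
64 − 48 = 16, so the two pitches are 16 semitones apart.

16 semitones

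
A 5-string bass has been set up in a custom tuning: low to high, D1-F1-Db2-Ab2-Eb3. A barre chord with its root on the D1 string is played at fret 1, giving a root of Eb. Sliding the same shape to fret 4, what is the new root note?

Gb

Moving from fret 1 to fret 4 shifts the root by 3 semitones.
Eb up 3 semitones is Gb.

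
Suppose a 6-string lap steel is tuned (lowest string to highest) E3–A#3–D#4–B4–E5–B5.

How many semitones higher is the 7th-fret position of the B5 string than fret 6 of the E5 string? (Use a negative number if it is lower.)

B5 at fret 7 → F#6 (MIDI 90); E5 at fret 6 → A#5 (MIDI 82).
90 − 82 = 8, so the two pitches are 8 semitones apart.

8 semitones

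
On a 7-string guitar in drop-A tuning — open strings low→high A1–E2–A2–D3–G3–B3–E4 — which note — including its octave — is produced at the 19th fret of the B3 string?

B3 is MIDI 59. Adding 19 gives 78, which is F♯5.

F♯5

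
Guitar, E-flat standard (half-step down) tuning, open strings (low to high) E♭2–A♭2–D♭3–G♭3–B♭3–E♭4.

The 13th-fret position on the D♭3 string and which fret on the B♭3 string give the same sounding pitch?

4

D♭3 at fret 13 is D♭3 + 13 semitones = D4.
The open B♭3 string is 9 semitones above the open D♭3, so the same pitch on the B♭3 string lies at fret 13 − 9 = 4.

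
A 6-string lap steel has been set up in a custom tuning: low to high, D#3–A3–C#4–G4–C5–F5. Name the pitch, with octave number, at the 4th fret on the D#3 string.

D#3 is MIDI 51. Adding 4 gives 55, which is G3.

G3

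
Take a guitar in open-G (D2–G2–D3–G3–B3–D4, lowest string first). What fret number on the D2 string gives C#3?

11

C#3 is 11 semitones above the open D2 (D–D#–E–F–…–B–C–C#), so it sits at fret 11.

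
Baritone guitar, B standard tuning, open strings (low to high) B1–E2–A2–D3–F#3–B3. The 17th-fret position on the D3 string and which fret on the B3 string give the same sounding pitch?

D3 at fret 17 is D3 + 17 semitones = G4.
The open B3 string is 9 semitones above the open D3, so the same pitch on the B3 string lies at fret 17 − 9 = 8.

8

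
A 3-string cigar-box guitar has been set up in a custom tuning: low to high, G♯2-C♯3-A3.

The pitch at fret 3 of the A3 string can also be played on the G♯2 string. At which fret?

Fret 3 on A3 is MIDI 57 + 3 = 60 (C4). On the G♯2 string (open MIDI 44), that pitch is 60 − 44 = fret 16.

16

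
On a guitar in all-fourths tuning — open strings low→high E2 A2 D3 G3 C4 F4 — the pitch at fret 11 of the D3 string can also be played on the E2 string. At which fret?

Fret 11 on D3 is MIDI 50 + 11 = 61 (C#4). On the E2 string (open MIDI 40), that pitch is 61 − 40 = fret 21.

21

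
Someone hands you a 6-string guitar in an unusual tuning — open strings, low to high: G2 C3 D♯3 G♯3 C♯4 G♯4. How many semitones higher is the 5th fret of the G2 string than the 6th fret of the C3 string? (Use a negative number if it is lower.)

-6 semitones

G2 at fret 5 → C3 (MIDI 48); C3 at fret 6 → F♯3 (MIDI 54).
48 − 54 = -6, so the two pitches are 6 semitones apart.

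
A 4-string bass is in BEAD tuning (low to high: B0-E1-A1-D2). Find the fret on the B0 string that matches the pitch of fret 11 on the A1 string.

21

A1 at fret 11 is A1 + 11 semitones = G#2.
The open B0 string is 10 semitones below the open A1, so the same pitch on the B0 string lies at fret 11 + 10 = 21.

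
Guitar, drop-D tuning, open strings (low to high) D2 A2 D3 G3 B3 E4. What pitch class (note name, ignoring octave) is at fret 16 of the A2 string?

C#

A2 is MIDI 45. Adding 16 gives 61; 61 mod 12 = 1, i.e. C#.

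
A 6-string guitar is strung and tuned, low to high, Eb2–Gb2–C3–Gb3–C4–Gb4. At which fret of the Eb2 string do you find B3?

B3 is 20 semitones above the open Eb2 (Eb–E–F–Gb–…–A–Bb–B), so it sits at fret 20.

20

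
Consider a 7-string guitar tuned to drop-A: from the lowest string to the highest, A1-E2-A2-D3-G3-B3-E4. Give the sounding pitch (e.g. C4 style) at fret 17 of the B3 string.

E5

B3 is MIDI 59. Adding 17 gives 76, which is E5.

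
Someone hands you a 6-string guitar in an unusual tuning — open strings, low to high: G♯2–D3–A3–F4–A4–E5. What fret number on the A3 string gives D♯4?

D♯4 is 6 semitones above the open A3 (A–A#–B–C–C#–D–D#), so it sits at fret 6.

6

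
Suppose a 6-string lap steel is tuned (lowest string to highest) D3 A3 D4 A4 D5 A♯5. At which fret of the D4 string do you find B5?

21

B5 is 21 semitones above the open D4 (D–D#–E–F–…–A–A#–B), so it sits at fret 21.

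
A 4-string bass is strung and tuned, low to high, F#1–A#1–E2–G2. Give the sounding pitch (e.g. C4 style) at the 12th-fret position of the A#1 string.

A#2

Each fret is one semitone, so A#1 + 12 = A#2.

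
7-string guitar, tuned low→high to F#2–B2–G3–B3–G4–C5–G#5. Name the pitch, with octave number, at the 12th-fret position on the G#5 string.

G#6

Each fret is one semitone, so G#5 + 12 = G#6.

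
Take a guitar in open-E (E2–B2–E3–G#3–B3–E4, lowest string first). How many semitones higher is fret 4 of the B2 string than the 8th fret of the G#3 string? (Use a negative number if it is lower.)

B2 at fret 4 → D#3 (MIDI 51); G#3 at fret 8 → E4 (MIDI 64).
51 − 64 = -13, so the two pitches are 13 semitones apart.

-13 semitones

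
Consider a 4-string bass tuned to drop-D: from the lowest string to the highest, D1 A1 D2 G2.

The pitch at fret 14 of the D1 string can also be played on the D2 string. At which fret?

2

D1 at fret 14 is D1 + 14 semitones = E2.
The open D2 string is 12 semitones above the open D1, so the same pitch on the D2 string lies at fret 14 − 12 = 2.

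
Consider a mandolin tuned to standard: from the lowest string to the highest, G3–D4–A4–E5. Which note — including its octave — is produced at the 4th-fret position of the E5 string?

G#5

Each fret is one semitone, so E5 + 4 = G#5.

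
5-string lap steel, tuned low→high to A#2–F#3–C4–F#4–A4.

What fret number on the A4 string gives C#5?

C#5 is 4 semitones above the open A4 (A–A#–B–C–C#), so it sits at fret 4.

4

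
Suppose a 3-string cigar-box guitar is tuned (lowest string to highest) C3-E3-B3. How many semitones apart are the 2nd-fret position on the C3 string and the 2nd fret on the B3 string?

C3 at fret 2 → D3 (MIDI 50); B3 at fret 2 → C#4 (MIDI 61).
50 − 61 = -11, so the two pitches are 11 semitones apart, with C#4 the higher.

11 semitones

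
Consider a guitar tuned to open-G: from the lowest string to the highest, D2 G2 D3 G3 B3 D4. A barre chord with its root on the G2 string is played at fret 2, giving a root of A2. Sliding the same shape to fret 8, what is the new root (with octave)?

D#3

Moving from fret 2 to fret 8 shifts the root by 6 semitones.
A2 up 6 semitones is D#3.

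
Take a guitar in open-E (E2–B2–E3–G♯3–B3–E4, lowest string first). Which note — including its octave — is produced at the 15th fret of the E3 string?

The open E3 string plus 15 semitones: E–F–F#–G–…–F–F#–G.
The walk passes from B into C once, so the octave number goes from 3 to 4.

G4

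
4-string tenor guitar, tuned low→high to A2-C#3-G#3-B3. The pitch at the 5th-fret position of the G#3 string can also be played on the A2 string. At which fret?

16

G#3 at fret 5 is G#3 + 5 semitones = C#4.
The open A2 string is 11 semitones below the open G#3, so the same pitch on the A2 string lies at fret 5 + 11 = 16.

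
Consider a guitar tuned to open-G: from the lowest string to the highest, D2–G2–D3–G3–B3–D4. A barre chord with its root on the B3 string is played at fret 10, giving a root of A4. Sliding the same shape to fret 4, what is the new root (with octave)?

D#4

Moving from fret 10 to fret 4 shifts the root by -6 semitones.
A4 down 6 semitones is D#4.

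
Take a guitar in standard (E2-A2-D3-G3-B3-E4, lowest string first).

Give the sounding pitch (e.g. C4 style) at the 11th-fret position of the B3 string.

A#4

The open B3 string plus 11 semitones: B–C–C#–D–…–G#–A–A#.
The walk passes from B into C once, so the octave number goes from 3 to 4.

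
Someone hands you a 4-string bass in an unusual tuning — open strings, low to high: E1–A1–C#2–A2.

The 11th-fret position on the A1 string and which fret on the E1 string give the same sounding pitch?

A1 at fret 11 is A1 + 11 semitones = G#2.
The open E1 string is 5 semitones below the open A1, so the same pitch on the E1 string lies at fret 11 + 5 = 16.

16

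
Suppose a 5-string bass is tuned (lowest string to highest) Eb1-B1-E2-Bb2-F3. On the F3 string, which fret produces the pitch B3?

B3 is 6 semitones above the open F3 (F–Gb–G–Ab–A–Bb–B), so it sits at fret 6.

6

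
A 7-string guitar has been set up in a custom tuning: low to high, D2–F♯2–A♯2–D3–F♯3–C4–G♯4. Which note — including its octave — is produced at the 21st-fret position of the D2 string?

B3

D2 is MIDI 38. Adding 21 gives 59, which is B3.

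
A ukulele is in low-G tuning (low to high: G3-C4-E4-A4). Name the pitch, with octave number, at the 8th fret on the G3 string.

Each fret is one semitone, so G3 + 8 = D#4.

D#4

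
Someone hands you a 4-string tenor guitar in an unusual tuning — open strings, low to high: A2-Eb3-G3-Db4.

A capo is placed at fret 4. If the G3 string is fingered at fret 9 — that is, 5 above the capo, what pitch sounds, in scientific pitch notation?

E4

The capo raises the open G3 by 4 semitones to B3; fretting 5 more gives G3 + 4 + 5 = G3 + 9 semitones = E4.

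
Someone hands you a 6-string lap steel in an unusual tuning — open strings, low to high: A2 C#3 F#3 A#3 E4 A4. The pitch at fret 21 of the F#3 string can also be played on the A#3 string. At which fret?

Fret 21 on F#3 is MIDI 54 + 21 = 75 (D#5). On the A#3 string (open MIDI 58), that pitch is 75 − 58 = fret 17.

17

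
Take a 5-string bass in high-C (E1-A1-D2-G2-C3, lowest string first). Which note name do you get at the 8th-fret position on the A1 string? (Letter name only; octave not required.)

F

A1 is MIDI 33. Adding 8 gives 41; 41 mod 12 = 5, i.e. F.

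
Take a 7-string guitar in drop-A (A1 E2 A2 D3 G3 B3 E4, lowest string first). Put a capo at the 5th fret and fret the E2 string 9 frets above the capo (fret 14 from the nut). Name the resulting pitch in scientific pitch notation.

The capo raises the open E2 by 5 semitones to A2; fretting 9 more gives E2 + 5 + 9 = E2 + 14 semitones = F#3.
(Also written Gb.)

F#3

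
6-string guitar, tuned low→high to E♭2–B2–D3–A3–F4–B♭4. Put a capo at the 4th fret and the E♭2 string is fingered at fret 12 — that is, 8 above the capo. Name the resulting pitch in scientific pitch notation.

E♭3

The capo raises the open E♭2 by 4 semitones to G2; fretting 8 more gives E♭2 + 4 + 8 = E♭2 + 12 semitones = E♭3.
(Also written D♯.)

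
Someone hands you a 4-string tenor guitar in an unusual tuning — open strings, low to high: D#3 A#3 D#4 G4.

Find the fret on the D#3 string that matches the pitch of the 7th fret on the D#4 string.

19

D#4 at fret 7 is D#4 + 7 semitones = A#4.
The open D#3 string is 12 semitones below the open D#4, so the same pitch on the D#3 string lies at fret 7 + 12 = 19.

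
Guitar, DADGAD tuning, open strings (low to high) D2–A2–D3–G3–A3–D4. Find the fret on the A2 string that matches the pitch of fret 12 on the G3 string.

22

Fret 12 on G3 is MIDI 55 + 12 = 67 (G4). On the A2 string (open MIDI 45), that pitch is 67 − 45 = fret 22.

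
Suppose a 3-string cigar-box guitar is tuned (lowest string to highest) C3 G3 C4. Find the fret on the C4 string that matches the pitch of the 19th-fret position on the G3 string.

G3 at fret 19 is G3 + 19 semitones = D5.
The open C4 string is 5 semitones above the open G3, so the same pitch on the C4 string lies at fret 19 − 5 = 14.

14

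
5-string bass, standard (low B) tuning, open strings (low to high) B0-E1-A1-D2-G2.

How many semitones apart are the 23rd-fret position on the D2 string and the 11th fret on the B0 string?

D2 at fret 23 → C#4 (MIDI 61); B0 at fret 11 → A#1 (MIDI 34).
61 − 34 = 27, so the two pitches are 27 semitones apart, with C#4 the higher.

27 semitones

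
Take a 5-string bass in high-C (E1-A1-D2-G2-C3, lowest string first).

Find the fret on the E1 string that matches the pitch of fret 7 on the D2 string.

D2 at fret 7 is D2 + 7 semitones = A2.
The open E1 string is 10 semitones below the open D2, so the same pitch on the E1 string lies at fret 7 + 10 = 17.

17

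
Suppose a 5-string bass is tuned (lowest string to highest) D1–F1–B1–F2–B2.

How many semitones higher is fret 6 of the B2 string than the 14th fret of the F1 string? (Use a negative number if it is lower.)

B2 at fret 6 → F3 (MIDI 53); F1 at fret 14 → G2 (MIDI 43).
53 − 43 = 10, so the two pitches are 10 semitones apart.

10 semitones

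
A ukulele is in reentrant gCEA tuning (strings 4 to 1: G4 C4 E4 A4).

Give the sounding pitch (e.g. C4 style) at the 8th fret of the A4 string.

F5

A4 is MIDI 69. Adding 8 gives 77, which is F5.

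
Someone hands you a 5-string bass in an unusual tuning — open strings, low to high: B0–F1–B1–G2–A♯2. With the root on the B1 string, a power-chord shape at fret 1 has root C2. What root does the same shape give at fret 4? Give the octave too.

D♯2

Moving from fret 1 to fret 4 shifts the root by 3 semitones.
C2 up 3 semitones is D♯2.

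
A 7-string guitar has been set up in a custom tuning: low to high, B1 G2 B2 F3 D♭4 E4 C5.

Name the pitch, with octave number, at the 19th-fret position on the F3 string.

C5

The open F3 string plus 19 semitones: F–Gb–G–Ab–…–Bb–B–C.
The walk passes from B into C 2 times, so the octave number goes from 3 to 5.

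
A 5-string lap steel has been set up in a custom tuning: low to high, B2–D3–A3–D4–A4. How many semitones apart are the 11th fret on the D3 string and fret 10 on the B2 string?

4 semitones

D3 at fret 11 → C♯4 (MIDI 61); B2 at fret 10 → A3 (MIDI 57).
61 − 57 = 4, so the two pitches are 4 semitones apart, with C♯4 the higher.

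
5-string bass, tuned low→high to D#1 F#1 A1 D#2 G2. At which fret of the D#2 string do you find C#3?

C#3 is 10 semitones above the open D#2 (D#–E–F–F#–…–B–C–C#), so it sits at fret 10.

10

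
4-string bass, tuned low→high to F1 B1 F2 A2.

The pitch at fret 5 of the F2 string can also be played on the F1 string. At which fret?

17

F2 at fret 5 is F2 + 5 semitones = A♯2.
The open F1 string is 12 semitones below the open F2, so the same pitch on the F1 string lies at fret 5 + 12 = 17.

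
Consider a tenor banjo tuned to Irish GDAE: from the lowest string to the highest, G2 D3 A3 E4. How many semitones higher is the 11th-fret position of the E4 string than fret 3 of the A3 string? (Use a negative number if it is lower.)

E4 at fret 11 → D#5 (MIDI 75); A3 at fret 3 → C4 (MIDI 60).
75 − 60 = 15, so the two pitches are 15 semitones apart.

15 semitones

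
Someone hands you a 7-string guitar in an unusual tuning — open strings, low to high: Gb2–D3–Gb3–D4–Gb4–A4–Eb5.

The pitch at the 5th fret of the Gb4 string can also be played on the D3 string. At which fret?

21

Fret 5 on Gb4 is MIDI 66 + 5 = 71 (B4). On the D3 string (open MIDI 50), that pitch is 71 − 50 = fret 21.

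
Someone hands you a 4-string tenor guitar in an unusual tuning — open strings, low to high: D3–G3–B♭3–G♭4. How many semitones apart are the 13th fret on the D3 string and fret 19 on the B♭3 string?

14 semitones

D3 at fret 13 → E♭4 (MIDI 63); B♭3 at fret 19 → F5 (MIDI 77).
63 − 77 = -14, so the two pitches are 14 semitones apart, with F5 the higher.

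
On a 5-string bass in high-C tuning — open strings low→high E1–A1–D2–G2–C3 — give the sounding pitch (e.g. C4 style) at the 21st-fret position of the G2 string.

G2 is MIDI 43. Adding 21 gives 64, which is E4.

E4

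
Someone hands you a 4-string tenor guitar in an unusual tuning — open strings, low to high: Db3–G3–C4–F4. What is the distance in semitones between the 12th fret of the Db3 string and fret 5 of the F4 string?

9 semitones

Db3 at fret 12 → Db4 (MIDI 61); F4 at fret 5 → Bb4 (MIDI 70).
61 − 70 = -9, so the two pitches are 9 semitones apart, with Bb4 the higher.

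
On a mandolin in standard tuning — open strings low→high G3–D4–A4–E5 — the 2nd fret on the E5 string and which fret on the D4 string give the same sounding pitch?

E5 at fret 2 is E5 + 2 semitones = F#5.
The open D4 string is 14 semitones below the open E5, so the same pitch on the D4 string lies at fret 2 + 14 = 16.

16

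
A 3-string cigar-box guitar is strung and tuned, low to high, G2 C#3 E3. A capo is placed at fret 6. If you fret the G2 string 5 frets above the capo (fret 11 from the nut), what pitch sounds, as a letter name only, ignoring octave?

The capo raises the open G2 by 6 semitones to C#3; fretting 5 more gives G2 + 6 + 5 = G2 + 11 semitones, landing on F#.

F#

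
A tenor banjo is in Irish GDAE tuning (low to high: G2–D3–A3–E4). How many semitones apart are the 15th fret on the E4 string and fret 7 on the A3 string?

15 semitones

E4 at fret 15 → G5 (MIDI 79); A3 at fret 7 → E4 (MIDI 64).
79 − 64 = 15, so the two pitches are 15 semitones apart, with G5 the higher.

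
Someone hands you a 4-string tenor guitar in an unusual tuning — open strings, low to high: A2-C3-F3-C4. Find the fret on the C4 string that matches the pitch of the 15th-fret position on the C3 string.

Fret 15 on C3 is MIDI 48 + 15 = 63 (D♯4). On the C4 string (open MIDI 60), that pitch is 63 − 60 = fret 3.

3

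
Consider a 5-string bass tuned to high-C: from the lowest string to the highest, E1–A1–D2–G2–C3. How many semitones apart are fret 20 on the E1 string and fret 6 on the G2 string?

E1 at fret 20 → C3 (MIDI 48); G2 at fret 6 → C#3 (MIDI 49).
48 − 49 = -1, so the two pitches are 1 semitone apart, with C#3 the higher.

1 semitone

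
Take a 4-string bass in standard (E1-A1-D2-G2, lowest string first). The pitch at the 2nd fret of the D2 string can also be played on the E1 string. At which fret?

D2 at fret 2 is D2 + 2 semitones = E2.
The open E1 string is 10 semitones below the open D2, so the same pitch on the E1 string lies at fret 2 + 10 = 12.

12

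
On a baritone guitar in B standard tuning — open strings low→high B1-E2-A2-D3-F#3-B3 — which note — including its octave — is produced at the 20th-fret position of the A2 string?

F4

A2 is MIDI 45. Adding 20 gives 65, which is F4.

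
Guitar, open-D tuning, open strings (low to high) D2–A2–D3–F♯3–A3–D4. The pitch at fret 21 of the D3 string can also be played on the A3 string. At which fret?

14

D3 at fret 21 is D3 + 21 semitones = B4.
The open A3 string is 7 semitones above the open D3, so the same pitch on the A3 string lies at fret 21 − 7 = 14.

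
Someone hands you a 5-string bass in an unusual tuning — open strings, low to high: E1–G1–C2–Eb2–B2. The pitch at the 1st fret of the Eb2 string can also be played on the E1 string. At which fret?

12

Fret 1 on Eb2 is MIDI 39 + 1 = 40 (E2). On the E1 string (open MIDI 28), that pitch is 40 − 28 = fret 12.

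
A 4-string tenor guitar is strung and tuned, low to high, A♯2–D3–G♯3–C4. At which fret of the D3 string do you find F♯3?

4

F♯3 is 4 semitones above the open D3 (D–D#–E–F–F#), so it sits at fret 4.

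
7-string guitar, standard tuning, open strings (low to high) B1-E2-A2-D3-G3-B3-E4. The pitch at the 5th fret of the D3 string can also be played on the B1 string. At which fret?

Fret 5 on D3 is MIDI 50 + 5 = 55 (G3). On the B1 string (open MIDI 35), that pitch is 55 − 35 = fret 20.

20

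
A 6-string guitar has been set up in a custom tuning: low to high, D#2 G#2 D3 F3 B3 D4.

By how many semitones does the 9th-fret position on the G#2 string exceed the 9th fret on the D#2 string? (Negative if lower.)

5 semitones

G#2 at fret 9 → F3 (MIDI 53); D#2 at fret 9 → C3 (MIDI 48).
53 − 48 = 5, so the two pitches are 5 semitones apart.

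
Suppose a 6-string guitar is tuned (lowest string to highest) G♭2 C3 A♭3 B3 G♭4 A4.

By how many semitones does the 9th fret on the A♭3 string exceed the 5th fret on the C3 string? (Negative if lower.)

12 semitones

A♭3 at fret 9 → F4 (MIDI 65); C3 at fret 5 → F3 (MIDI 53).
65 − 53 = 12, so the two pitches are 12 semitones apart.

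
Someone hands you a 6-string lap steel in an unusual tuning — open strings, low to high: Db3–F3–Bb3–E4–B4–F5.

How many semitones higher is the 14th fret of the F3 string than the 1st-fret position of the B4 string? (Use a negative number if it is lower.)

F3 at fret 14 → G4 (MIDI 67); B4 at fret 1 → C5 (MIDI 72).
67 − 72 = -5, so the two pitches are 5 semitones apart.

-5 semitones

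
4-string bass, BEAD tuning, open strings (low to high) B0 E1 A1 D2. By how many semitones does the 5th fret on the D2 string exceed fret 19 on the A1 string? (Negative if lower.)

D2 at fret 5 → G2 (MIDI 43); A1 at fret 19 → E3 (MIDI 52).
43 − 52 = -9, so the two pitches are 9 semitones apart.

-9 semitones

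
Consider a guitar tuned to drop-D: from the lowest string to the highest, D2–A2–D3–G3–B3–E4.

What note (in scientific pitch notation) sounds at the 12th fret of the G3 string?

G4

The open G3 string plus 12 semitones: G–G#–A–A#–…–F–F#–G.
The walk passes from B into C once, so the octave number goes from 3 to 4.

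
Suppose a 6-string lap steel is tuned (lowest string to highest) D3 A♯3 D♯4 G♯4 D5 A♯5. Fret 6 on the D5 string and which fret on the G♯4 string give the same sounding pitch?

12

D5 at fret 6 is D5 + 6 semitones = G♯5.
The open G♯4 string is 6 semitones below the open D5, so the same pitch on the G♯4 string lies at fret 6 + 6 = 12.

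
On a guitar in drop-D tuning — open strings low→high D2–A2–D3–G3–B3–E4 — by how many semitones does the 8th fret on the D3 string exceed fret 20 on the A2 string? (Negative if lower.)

D3 at fret 8 → A♯3 (MIDI 58); A2 at fret 20 → F4 (MIDI 65).
58 − 65 = -7, so the two pitches are 7 semitones apart.

-7 semitones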